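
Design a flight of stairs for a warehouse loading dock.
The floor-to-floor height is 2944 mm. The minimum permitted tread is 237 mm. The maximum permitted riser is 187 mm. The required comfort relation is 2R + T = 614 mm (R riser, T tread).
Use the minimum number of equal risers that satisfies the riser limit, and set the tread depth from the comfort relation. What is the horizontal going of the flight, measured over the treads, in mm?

2944 / 187 = 15.74, so 16 risers are needed.
Riser R = 2944 / 16 = 184 mm, within the 187 mm limit.
T = 614 − 2·184 = 246 mm, which satisfies the 237 mm minimum.
Going = (16 − 1) × 246 = 3690 mm.

3690 mm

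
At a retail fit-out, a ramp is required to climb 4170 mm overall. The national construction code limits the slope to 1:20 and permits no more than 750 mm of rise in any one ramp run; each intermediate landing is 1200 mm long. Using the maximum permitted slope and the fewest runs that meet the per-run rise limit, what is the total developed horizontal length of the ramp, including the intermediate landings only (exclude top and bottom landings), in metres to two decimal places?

At most 750 each: 4170/750 = 5.56, giving 6 ramp runs. That means 5 intermediate landings.
Ramp run (horizontal) at 1:20: 4170 × 20 = 83400 mm.
5 intermediate landings contribute 5 × 1200 = 6000 mm.
Developed length = 83400 + 6000 = 89400 mm.
= 89.40 m.

89.40 m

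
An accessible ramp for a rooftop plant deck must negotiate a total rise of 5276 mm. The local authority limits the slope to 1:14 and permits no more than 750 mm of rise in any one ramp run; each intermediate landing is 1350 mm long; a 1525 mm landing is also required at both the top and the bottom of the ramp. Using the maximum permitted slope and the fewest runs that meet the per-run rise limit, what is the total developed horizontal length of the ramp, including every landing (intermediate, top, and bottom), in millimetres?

86364 mm

At most 750 each: 5276/750 = 7.03, giving 8 ramp runs. That means 7 intermediate landings.
Ramp run (horizontal) at 1:14: 5276 × 14 = 73864 mm.
7 intermediate landings contribute 7 × 1350 = 9450 mm.
Top and bottom landings: 2 × 1525 = 3050 mm.
Total = 73864 + 9450 + 3050 = 86364 mm.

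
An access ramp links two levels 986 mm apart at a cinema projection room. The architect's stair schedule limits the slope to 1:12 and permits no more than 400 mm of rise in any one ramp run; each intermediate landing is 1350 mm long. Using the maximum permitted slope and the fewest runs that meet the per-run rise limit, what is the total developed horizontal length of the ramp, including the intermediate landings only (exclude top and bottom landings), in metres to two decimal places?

14.53 m

986 / 400 = 2.465 → round up to 3 ramp runs. That means 2 intermediate landings.
Ramp run (horizontal) at 1:12: 986 × 12 = 11832 mm.
Intermediate landings: 2 × 1350 = 2700 mm.
Developed length = 11832 + 2700 = 14532 mm.
= 14.53 m.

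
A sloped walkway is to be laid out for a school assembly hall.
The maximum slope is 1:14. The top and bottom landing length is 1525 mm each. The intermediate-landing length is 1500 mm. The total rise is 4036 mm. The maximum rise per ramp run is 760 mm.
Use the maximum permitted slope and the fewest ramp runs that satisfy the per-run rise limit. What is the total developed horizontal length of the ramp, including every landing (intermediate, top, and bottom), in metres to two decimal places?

67.05 m

4036 / 760 = 5.311 → round up to 6 ramp runs. That means 5 intermediate landings.
Ramp run (horizontal) at 1:14: 4036 × 14 = 56504 mm.
5 intermediate landings contribute 5 × 1500 = 7500 mm.
Top and bottom landings: 2 × 1525 = 3050 mm.
Total = 56504 + 7500 + 3050 = 67054 mm.
= 67.05 m.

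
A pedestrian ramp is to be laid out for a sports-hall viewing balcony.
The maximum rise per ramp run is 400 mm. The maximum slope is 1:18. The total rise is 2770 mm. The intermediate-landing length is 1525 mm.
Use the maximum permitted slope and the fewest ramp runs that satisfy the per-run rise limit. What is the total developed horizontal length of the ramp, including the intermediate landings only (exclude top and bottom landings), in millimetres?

59010 mm

At most 400 each: 2770/400 = 6.92, giving 7 ramp runs. That means 6 intermediate landings.
Horizontal run for 2770 mm of rise at 1:18 is 2770 × 18 = 49860 mm.
Intermediate landings: 6 × 1525 = 9150 mm.
Total developed length = 49860 + 9150 = 59010 mm.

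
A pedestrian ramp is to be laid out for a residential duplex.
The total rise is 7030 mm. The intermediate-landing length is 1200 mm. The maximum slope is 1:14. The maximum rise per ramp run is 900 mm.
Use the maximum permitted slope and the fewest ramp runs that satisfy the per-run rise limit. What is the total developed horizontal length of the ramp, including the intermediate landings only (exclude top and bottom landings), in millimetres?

7030 / 900 = 7.81, so 8 ramp runs are needed. That means 7 intermediate landings.
Horizontal run for 7030 mm of rise at 1:14 is 7030 × 14 = 98420 mm.
Intermediate landings: 7 × 1200 = 8400 mm.
Total developed length = 98420 + 8400 = 106820 mm.

106820 mm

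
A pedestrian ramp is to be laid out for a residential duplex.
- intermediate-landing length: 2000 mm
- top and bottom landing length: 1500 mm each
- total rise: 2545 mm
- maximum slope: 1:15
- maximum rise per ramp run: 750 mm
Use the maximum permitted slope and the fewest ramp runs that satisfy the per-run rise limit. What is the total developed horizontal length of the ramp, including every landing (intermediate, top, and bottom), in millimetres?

At most 750 each: 2545/750 = 3.39, giving 4 ramp runs. That means 3 intermediate landings.
Horizontal run for 2545 mm of rise at 1:15 is 2545 × 15 = 38175 mm.
Intermediate landings: 3 × 2000 = 6000 mm.
Top and bottom landings: 2 × 1500 = 3000 mm.
Total = 38175 + 6000 + 3000 = 47175 mm.

47175 mm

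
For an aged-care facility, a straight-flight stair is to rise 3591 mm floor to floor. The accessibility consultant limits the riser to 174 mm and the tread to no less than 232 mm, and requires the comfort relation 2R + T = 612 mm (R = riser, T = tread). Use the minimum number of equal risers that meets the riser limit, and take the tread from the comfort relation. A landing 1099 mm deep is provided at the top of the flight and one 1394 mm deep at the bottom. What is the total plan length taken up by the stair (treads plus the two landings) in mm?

7893 mm

⌈3591/174⌉ = 21 risers.
Riser R = 3591 / 21 = 171 mm, within the 174 mm limit.
From 2R + T = 612: T = 612 − 342 = 270 mm.
21 risers give 20 treads; going = 20 × 270 = 5400 mm.
Enclosure = 5400 + 1099 + 1394 = 7893 mm.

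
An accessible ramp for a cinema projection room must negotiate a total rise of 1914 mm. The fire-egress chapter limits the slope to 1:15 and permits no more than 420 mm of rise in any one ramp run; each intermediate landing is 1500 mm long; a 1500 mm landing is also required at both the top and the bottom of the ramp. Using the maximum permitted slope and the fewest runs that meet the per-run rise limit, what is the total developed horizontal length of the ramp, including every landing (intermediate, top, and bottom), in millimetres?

1914 / 420 = 4.56, so 5 ramp runs are needed. That means 4 intermediate landings.
Horizontal run for 1914 mm of rise at 1:15 is 1914 × 15 = 28710 mm.
4 intermediate landings contribute 4 × 1500 = 6000 mm.
Top and bottom landings: 2 × 1500 = 3000 mm.
Total = 28710 + 6000 + 3000 = 37710 mm.

37710 mm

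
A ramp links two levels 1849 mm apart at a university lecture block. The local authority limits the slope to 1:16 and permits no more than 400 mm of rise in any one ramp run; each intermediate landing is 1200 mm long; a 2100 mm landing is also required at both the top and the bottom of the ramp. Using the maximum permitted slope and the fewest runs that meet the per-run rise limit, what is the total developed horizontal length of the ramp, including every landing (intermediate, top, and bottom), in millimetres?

38584 mm

At most 400 each: 1849/400 = 4.62, giving 5 ramp runs. That means 4 intermediate landings.
Ramp run (horizontal) at 1:16: 1849 × 16 = 29584 mm.
Intermediate landings: 4 × 1200 = 4800 mm.
Top and bottom landings: 2 × 2100 = 4200 mm.
Total = 29584 + 4800 + 4200 = 38584 mm.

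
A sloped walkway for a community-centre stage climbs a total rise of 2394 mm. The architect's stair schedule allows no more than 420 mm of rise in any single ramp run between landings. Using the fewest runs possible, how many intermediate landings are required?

5 intermediate landings

2394 / 420 = 5.700 → round up to 6 ramp runs.
6 runs are separated by 5 intermediate landings.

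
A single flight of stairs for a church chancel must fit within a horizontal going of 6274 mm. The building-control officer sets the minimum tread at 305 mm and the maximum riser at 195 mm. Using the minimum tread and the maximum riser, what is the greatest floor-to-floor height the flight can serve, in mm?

Treads that fit: ⌊6274 / 305⌋ = 20.
Risers = treads + 1 = 21.
Maximum height = 21 × 195 = 4095 mm.

4095 mm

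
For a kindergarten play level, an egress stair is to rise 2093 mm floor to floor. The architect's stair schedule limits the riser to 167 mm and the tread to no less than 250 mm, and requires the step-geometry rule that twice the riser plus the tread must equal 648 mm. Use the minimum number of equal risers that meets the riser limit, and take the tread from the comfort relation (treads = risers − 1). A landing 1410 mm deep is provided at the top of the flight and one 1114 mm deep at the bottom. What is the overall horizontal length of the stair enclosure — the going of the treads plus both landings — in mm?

6436 mm

2093 / 167 = 12.533 → round up to 13 risers.
Riser R = 2093 / 13 = 161 mm, within the 167 mm limit.
Tread T = 648 − 2 × 161 = 326 mm (≥ 250 mm).
Treads = 13 − 1 = 12; going = 12 × 326 = 3912 mm.
Enclosure = 3912 + 1410 + 1114 = 6436 mm.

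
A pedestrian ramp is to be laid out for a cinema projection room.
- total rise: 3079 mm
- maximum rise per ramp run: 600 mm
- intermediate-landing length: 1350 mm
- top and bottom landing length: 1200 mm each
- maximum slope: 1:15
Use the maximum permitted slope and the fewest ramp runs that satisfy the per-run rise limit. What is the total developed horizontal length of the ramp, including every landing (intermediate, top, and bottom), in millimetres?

3079 / 600 = 5.132 → round up to 6 ramp runs. That means 5 intermediate landings.
Ramp run (horizontal) at 1:15: 3079 × 15 = 46185 mm.
Intermediate landings: 5 × 1350 = 6750 mm.
Top and bottom landings: 2 × 1200 = 2400 mm.
Total = 46185 + 6750 + 2400 = 55335 mm.

55335 mm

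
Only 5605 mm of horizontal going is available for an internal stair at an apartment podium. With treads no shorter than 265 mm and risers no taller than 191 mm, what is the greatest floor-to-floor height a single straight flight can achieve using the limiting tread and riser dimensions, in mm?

4202 mm

Treads that fit: ⌊5605 / 265⌋ = 21.
Risers = treads + 1 = 22.
Maximum height = 22 × 191 = 4202 mm.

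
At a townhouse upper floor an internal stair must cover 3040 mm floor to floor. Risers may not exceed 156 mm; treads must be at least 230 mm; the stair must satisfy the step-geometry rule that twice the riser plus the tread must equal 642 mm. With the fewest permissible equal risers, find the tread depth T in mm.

3040 / 156 = 19.487 → round up to 20 risers.
Each riser is 3040/20 = 152 mm (≤ 156 mm).
T = 642 − 2·152 = 338 mm, which satisfies the 230 mm minimum.

338 mm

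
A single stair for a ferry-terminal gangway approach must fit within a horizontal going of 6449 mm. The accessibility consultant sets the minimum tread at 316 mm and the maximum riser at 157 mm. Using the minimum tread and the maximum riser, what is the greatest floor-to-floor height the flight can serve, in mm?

Treads that fit: ⌊6449 / 316⌋ = 20.
Risers = treads + 1 = 21.
Maximum height = 21 × 157 = 3297 mm.

3297 mm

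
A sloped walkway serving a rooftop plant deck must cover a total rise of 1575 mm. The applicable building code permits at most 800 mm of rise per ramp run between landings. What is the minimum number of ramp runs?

1575 / 800 = 1.97, so 2 ramp runs are needed.

2 runs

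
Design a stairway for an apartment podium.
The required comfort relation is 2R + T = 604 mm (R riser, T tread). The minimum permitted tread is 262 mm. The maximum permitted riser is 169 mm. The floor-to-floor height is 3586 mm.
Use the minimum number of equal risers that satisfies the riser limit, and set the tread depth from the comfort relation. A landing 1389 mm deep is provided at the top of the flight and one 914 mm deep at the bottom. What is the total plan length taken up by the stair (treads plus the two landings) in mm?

8141 mm

3586 / 169 = 21.219 → round up to 22 risers.
R = 3586 ÷ 22 = 163 mm.
Tread T = 604 − 2 × 163 = 278 mm (≥ 262 mm).
Treads = 22 − 1 = 21; going = 21 × 278 = 5838 mm.
Enclosure = 5838 + 1389 + 914 = 8141 mm.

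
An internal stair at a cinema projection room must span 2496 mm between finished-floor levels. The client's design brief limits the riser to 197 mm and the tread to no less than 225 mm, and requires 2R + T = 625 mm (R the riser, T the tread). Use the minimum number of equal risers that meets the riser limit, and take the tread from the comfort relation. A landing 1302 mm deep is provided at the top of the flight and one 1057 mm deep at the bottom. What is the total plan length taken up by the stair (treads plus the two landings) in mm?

5251 mm

2496 / 197 = 12.67, so 13 risers are needed.
Riser R = 2496 / 13 = 192 mm, within the 197 mm limit.
Tread T = 625 − 2 × 192 = 241 mm (≥ 225 mm).
Treads = 13 − 1 = 12; going = 12 × 241 = 2892 mm.
Enclosure = 2892 + 1302 + 1057 = 5251 mm.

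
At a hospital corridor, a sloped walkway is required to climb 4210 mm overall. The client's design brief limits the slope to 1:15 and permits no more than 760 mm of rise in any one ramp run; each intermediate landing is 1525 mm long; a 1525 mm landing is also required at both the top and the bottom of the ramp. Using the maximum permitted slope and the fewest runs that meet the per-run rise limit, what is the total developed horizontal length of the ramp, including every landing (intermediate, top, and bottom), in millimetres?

73825 mm

⌈4210/760⌉ = 6 ramp runs. That means 5 intermediate landings.
Horizontal run for 4210 mm of rise at 1:15 is 4210 × 15 = 63150 mm.
Intermediate landings: 5 × 1525 = 7625 mm.
Top and bottom landings: 2 × 1525 = 3050 mm.
Total = 63150 + 7625 + 3050 = 73825 mm.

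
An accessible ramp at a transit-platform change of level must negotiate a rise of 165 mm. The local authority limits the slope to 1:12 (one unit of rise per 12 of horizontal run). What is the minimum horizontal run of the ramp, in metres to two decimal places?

At 1:12 the run is 12 × 165 = 1980 mm.
1980 mm = 1.98 m.

1.98 m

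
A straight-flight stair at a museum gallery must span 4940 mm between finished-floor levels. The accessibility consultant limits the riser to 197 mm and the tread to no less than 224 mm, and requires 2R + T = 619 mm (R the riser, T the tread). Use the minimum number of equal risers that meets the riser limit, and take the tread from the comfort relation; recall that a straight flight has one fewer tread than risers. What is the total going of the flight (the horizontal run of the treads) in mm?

At most 197 each: 4940/197 = 25.08, giving 26 risers.
Riser R = 4940 / 26 = 190 mm, within the 197 mm limit.
Tread T = 619 − 2 × 190 = 239 mm (≥ 224 mm).
Going = (26 − 1) × 239 = 5975 mm.

5975 mm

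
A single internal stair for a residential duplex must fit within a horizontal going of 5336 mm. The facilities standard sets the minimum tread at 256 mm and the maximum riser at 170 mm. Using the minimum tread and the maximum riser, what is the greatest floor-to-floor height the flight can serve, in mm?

Treads that fit: ⌊5336 / 256⌋ = 20.
Risers = treads + 1 = 21.
Maximum height = 21 × 170 = 3570 mm.

3570 mm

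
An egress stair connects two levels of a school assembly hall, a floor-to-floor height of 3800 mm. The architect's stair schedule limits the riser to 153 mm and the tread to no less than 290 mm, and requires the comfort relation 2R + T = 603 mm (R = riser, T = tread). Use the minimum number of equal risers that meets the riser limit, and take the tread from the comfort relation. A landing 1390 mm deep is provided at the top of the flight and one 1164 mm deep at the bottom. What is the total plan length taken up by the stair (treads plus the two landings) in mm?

9730 mm

3800 / 153 = 24.84, so 25 risers are needed.
Riser R = 3800 / 25 = 152 mm, within the 153 mm limit.
From 2R + T = 603: T = 603 − 304 = 299 mm.
Going = (25 − 1) × 299 = 7176 mm.
Add landings: 7176 + 1390 + 1164 = 9730 mm.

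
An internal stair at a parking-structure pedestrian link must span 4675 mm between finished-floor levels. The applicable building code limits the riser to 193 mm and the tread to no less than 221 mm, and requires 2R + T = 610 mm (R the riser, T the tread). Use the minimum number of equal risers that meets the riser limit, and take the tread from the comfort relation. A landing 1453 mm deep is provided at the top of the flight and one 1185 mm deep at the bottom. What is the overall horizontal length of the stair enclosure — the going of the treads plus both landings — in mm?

4675 / 193 = 24.22, so 25 risers are needed.
Riser R = 4675 / 25 = 187 mm, within the 193 mm limit.
From 2R + T = 610: T = 610 − 374 = 236 mm.
25 risers give 24 treads; going = 24 × 236 = 5664 mm.
Enclosure = 5664 + 1453 + 1185 = 8302 mm.

8302 mm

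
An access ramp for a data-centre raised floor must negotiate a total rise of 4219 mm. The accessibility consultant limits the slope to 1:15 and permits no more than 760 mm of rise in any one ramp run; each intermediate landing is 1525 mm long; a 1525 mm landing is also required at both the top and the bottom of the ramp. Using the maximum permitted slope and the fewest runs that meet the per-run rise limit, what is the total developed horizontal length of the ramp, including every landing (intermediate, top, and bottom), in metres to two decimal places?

4219 / 760 = 5.551 → round up to 6 ramp runs. That means 5 intermediate landings.
Horizontal run for 4219 mm of rise at 1:15 is 4219 × 15 = 63285 mm.
Intermediate landings: 5 × 1525 = 7625 mm.
Top and bottom landings: 2 × 1525 = 3050 mm.
Total = 63285 + 7625 + 3050 = 73960 mm.
= 73.96 m.

73.96 m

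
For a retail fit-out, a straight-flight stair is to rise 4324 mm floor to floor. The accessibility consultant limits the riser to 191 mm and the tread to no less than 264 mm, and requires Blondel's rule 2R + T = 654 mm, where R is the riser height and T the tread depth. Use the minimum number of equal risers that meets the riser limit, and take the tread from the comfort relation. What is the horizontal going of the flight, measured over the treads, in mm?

⌈4324/191⌉ = 23 risers.
R = 4324 ÷ 23 = 188 mm.
From 2R + T = 654: T = 654 − 376 = 278 mm.
Going = (23 − 1) × 278 = 6116 mm.

6116 mm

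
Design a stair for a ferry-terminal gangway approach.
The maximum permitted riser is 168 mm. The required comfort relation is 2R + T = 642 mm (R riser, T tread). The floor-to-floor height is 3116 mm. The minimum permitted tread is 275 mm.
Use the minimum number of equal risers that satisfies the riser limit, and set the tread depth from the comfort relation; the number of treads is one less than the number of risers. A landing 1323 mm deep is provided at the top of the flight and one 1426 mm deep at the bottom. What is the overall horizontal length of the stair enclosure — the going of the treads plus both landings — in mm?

3116 / 168 = 18.55, so 19 risers are needed.
Riser R = 3116 / 19 = 164 mm, within the 168 mm limit.
T = 642 − 2·164 = 314 mm, which satisfies the 275 mm minimum.
19 risers give 18 treads; going = 18 × 314 = 5652 mm.
Add landings: 5652 + 1323 + 1426 = 8401 mm.

8401 mm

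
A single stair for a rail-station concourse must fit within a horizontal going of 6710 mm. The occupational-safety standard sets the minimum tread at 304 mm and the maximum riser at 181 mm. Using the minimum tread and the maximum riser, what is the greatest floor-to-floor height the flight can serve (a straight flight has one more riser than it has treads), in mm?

4163 mm

Treads that fit: ⌊6710 / 304⌋ = 22.
Risers = treads + 1 = 23.
Maximum height = 23 × 181 = 4163 mm.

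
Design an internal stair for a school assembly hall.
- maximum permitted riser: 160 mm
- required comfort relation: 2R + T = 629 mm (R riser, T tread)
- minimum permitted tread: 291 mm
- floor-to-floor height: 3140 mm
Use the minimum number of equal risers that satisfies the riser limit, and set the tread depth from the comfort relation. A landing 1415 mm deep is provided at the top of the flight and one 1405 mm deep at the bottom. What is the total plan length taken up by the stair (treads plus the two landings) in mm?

8805 mm

3140 / 160 = 19.625 → round up to 20 risers.
R = 3140 ÷ 20 = 157 mm.
From 2R + T = 629: T = 629 − 314 = 315 mm.
Treads = 20 − 1 = 19; going = 19 × 315 = 5985 mm.
Enclosure = 5985 + 1415 + 1405 = 8805 mm.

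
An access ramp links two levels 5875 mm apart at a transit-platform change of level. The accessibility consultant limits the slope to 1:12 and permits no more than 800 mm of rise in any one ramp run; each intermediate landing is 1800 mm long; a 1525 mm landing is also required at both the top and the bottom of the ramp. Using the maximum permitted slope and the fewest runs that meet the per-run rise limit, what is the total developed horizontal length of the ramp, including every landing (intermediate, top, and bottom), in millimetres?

86150 mm

⌈5875/800⌉ = 8 ramp runs. That means 7 intermediate landings.
Horizontal run for 5875 mm of rise at 1:12 is 5875 × 12 = 70500 mm.
7 intermediate landings contribute 7 × 1800 = 12600 mm.
Top and bottom landings: 2 × 1525 = 3050 mm.
Total = 70500 + 12600 + 3050 = 86150 mm.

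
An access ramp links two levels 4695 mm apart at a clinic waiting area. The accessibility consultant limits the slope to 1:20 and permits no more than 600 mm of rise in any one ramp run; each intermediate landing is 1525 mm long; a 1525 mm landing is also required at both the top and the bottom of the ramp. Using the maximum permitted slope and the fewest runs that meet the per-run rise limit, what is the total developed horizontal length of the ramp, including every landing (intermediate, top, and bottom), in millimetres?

⌈4695/600⌉ = 8 ramp runs. That means 7 intermediate landings.
Horizontal run for 4695 mm of rise at 1:20 is 4695 × 20 = 93900 mm.
Intermediate landings: 7 × 1525 = 10675 mm.
Top and bottom landings: 2 × 1525 = 3050 mm.
Total = 93900 + 10675 + 3050 = 107625 mm.

107625 mm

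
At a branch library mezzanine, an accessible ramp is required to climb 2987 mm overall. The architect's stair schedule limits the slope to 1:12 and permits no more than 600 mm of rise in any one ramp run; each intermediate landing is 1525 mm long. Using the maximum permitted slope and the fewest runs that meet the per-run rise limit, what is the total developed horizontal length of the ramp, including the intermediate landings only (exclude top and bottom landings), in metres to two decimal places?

41.94 m

2987 / 600 = 4.978 → round up to 5 ramp runs. That means 4 intermediate landings.
Ramp run (horizontal) at 1:12: 2987 × 12 = 35844 mm.
4 intermediate landings contribute 4 × 1525 = 6100 mm.
Total developed length = 35844 + 6100 = 41944 mm.
= 41.94 m.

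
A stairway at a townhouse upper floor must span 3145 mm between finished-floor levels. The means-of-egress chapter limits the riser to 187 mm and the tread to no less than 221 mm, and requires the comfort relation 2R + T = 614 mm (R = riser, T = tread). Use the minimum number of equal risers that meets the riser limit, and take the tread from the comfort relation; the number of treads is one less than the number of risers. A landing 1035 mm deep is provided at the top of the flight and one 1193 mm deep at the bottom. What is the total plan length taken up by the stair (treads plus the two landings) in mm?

3145 / 187 = 16.818 → round up to 17 risers.
Each riser is 3145/17 = 185 mm (≤ 187 mm).
Tread T = 614 − 2 × 185 = 244 mm (≥ 221 mm).
Treads = 17 − 1 = 16; going = 16 × 244 = 3904 mm.
Add landings: 3904 + 1035 + 1193 = 6132 mm.

6132 mm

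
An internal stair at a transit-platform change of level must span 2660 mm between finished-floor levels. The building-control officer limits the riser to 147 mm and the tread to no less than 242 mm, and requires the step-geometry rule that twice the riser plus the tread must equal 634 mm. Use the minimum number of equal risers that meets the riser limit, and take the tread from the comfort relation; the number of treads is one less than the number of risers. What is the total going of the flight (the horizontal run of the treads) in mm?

6372 mm

2660 / 147 = 18.10, so 19 risers are needed.
R = 2660 ÷ 19 = 140 mm.
Tread T = 634 − 2 × 140 = 354 mm (≥ 242 mm).
Going = (19 − 1) × 354 = 6372 mm.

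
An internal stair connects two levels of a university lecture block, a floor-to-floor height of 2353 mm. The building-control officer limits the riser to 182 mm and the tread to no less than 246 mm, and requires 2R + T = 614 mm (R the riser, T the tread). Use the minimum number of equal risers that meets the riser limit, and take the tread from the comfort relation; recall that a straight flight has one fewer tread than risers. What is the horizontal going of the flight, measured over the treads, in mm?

At most 182 each: 2353/182 = 12.93, giving 13 risers.
Each riser is 2353/13 = 181 mm (≤ 182 mm).
T = 614 − 2·181 = 252 mm, which satisfies the 246 mm minimum.
Going = (13 − 1) × 252 = 3024 mm.

3024 mm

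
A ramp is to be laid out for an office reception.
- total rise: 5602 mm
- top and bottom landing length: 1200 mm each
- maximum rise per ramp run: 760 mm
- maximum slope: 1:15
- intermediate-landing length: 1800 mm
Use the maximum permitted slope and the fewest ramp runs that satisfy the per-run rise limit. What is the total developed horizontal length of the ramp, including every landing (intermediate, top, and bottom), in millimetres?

99030 mm

5602 / 760 = 7.371 → round up to 8 ramp runs. That means 7 intermediate landings.
Ramp run (horizontal) at 1:15: 5602 × 15 = 84030 mm.
Intermediate landings: 7 × 1800 = 12600 mm.
Top and bottom landings: 2 × 1200 = 2400 mm.
Total = 84030 + 12600 + 2400 = 99030 mm.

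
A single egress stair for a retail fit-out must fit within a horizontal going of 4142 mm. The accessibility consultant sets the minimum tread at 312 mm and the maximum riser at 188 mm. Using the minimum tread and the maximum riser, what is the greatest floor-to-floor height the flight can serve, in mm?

4142 / 312 = 13.28, so 13 treads fit.
Risers = treads + 1 = 14.
Maximum height = 14 × 188 = 2632 mm.

2632 mm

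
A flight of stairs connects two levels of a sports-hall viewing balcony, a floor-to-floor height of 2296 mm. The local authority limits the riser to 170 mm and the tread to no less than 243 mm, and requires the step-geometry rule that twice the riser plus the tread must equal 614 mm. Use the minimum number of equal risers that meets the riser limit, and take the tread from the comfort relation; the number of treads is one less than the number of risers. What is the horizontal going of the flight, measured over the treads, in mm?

2296 / 170 = 13.506 → round up to 14 risers.
Each riser is 2296/14 = 164 mm (≤ 170 mm).
T = 614 − 2·164 = 286 mm, which satisfies the 243 mm minimum.
Treads = 14 − 1 = 13; going = 13 × 286 = 3718 mm.

3718 mm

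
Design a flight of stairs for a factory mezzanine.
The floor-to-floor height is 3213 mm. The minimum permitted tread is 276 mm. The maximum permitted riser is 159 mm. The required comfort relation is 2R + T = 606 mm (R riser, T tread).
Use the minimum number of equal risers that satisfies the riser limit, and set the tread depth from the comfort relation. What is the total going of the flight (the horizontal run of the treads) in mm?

3213 / 159 = 20.21, so 21 risers are needed.
Each riser is 3213/21 = 153 mm (≤ 159 mm).
T = 606 − 2·153 = 300 mm, which satisfies the 276 mm minimum.
21 risers give 20 treads; going = 20 × 300 = 6000 mm.

6000 mm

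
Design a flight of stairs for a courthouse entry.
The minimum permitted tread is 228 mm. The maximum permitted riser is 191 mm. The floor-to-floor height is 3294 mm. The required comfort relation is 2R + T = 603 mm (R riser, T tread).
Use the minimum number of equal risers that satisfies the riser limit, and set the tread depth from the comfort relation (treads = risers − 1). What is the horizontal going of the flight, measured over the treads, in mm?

⌈3294/191⌉ = 18 risers.
R = 3294 ÷ 18 = 183 mm.
T = 603 − 2·183 = 237 mm, which satisfies the 228 mm minimum.
Going = (18 − 1) × 237 = 4029 mm.

4029 mm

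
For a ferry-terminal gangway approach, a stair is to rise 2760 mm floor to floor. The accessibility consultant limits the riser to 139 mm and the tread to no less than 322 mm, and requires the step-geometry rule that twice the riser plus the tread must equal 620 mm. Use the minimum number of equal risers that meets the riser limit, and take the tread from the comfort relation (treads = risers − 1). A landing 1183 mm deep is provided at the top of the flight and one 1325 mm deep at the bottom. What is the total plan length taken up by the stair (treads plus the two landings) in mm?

2760 / 139 = 19.86, so 20 risers are needed.
Riser R = 2760 / 20 = 138 mm, within the 139 mm limit.
From 2R + T = 620: T = 620 − 276 = 344 mm.
Going = (20 − 1) × 344 = 6536 mm.
Enclosure = 6536 + 1183 + 1325 = 9044 mm.

9044 mm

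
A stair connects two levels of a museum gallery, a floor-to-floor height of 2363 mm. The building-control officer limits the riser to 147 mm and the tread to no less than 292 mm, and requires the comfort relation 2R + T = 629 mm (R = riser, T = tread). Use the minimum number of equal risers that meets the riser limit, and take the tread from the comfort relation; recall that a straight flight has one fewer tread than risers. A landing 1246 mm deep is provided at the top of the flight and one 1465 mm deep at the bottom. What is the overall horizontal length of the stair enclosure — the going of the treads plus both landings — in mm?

8327 mm

2363 / 147 = 16.07, so 17 risers are needed.
Each riser is 2363/17 = 139 mm (≤ 147 mm).
From 2R + T = 629: T = 629 − 278 = 351 mm.
17 risers give 16 treads; going = 16 × 351 = 5616 mm.
Add landings: 5616 + 1246 + 1465 = 8327 mm.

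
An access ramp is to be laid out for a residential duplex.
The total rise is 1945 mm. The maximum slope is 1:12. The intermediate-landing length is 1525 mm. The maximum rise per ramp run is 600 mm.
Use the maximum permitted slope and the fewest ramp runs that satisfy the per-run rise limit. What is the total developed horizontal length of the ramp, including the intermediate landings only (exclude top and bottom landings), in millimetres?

27915 mm

1945 / 600 = 3.242 → round up to 4 ramp runs. That means 3 intermediate landings.
Ramp run (horizontal) at 1:12: 1945 × 12 = 23340 mm.
Intermediate landings: 3 × 1525 = 4575 mm.
Developed length = 23340 + 4575 = 27915 mm.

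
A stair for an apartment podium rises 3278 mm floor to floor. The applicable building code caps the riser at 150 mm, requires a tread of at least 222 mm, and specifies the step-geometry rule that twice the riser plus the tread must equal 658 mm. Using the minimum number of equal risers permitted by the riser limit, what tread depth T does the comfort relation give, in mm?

3278 / 150 = 21.85, so 22 risers are needed.
Riser R = 3278 / 22 = 149 mm, within the 150 mm limit.
T = 658 − 2·149 = 360 mm, which satisfies the 222 mm minimum.

360 mm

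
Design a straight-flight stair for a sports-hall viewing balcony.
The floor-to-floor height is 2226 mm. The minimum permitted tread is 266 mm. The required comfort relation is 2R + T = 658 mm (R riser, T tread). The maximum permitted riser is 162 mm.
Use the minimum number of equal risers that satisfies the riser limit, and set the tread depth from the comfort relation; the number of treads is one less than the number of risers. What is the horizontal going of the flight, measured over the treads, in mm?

⌈2226/162⌉ = 14 risers.
Each riser is 2226/14 = 159 mm (≤ 162 mm).
Tread T = 658 − 2 × 159 = 340 mm (≥ 266 mm).
Treads = 14 − 1 = 13; going = 13 × 340 = 4420 mm.

4420 mm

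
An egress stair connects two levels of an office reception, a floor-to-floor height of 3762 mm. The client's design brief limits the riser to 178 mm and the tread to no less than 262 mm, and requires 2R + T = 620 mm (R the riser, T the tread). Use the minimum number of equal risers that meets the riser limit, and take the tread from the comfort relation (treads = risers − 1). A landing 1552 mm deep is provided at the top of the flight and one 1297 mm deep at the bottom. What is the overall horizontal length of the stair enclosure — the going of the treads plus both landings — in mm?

⌈3762/178⌉ = 22 risers.
Each riser is 3762/22 = 171 mm (≤ 178 mm).
From 2R + T = 620: T = 620 − 342 = 278 mm.
Going = (22 − 1) × 278 = 5838 mm.
Add landings: 5838 + 1552 + 1297 = 8687 mm.

8687 mm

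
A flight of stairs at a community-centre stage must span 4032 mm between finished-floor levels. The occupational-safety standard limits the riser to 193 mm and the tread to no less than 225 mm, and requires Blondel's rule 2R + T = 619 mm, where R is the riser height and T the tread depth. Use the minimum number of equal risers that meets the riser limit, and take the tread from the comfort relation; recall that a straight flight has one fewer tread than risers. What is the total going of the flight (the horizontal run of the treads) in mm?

⌈4032/193⌉ = 21 risers.
Each riser is 4032/21 = 192 mm (≤ 193 mm).
From 2R + T = 619: T = 619 − 384 = 235 mm.
Treads = 21 − 1 = 20; going = 20 × 235 = 4700 mm.

4700 mm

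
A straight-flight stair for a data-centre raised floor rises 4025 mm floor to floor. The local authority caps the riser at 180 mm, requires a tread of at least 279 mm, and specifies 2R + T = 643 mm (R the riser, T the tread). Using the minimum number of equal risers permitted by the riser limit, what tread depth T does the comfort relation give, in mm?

293 mm

4025 / 180 = 22.361 → round up to 23 risers.
R = 4025 ÷ 23 = 175 mm.
T = 643 − 2·175 = 293 mm, which satisfies the 279 mm minimum.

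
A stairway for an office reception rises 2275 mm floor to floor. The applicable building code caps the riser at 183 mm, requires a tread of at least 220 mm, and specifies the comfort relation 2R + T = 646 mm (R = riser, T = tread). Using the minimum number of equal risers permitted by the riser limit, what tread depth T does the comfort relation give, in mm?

At most 183 each: 2275/183 = 12.43, giving 13 risers.
Riser R = 2275 / 13 = 175 mm, within the 183 mm limit.
From 2R + T = 646: T = 646 − 350 = 296 mm.

296 mm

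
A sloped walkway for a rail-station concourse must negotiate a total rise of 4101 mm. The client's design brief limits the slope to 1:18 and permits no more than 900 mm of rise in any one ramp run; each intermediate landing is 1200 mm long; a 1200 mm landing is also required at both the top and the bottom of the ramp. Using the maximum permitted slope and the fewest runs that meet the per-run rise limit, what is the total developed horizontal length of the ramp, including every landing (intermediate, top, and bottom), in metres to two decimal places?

4101 / 900 = 4.557 → round up to 5 ramp runs. That means 4 intermediate landings.
Ramp run (horizontal) at 1:18: 4101 × 18 = 73818 mm.
4 intermediate landings contribute 4 × 1200 = 4800 mm.
Top and bottom landings: 2 × 1200 = 2400 mm.
Total = 73818 + 4800 + 2400 = 81018 mm.
= 81.02 m.

81.02 m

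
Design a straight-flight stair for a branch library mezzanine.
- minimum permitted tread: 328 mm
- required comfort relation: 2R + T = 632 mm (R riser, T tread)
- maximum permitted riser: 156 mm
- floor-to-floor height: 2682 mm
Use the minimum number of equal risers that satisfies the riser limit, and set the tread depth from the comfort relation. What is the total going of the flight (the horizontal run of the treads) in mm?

2682 / 156 = 17.19, so 18 risers are needed.
Riser R = 2682 / 18 = 149 mm, within the 156 mm limit.
T = 632 − 2·149 = 334 mm, which satisfies the 328 mm minimum.
Treads = 18 − 1 = 17; going = 17 × 334 = 5678 mm.

5678 mm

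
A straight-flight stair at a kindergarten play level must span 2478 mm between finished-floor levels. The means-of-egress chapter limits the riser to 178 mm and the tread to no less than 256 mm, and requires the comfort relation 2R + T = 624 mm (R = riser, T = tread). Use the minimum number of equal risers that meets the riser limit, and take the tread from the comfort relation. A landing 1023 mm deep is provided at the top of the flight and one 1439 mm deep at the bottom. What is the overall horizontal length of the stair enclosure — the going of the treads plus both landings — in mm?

5972 mm

At most 178 each: 2478/178 = 13.92, giving 14 risers.
Each riser is 2478/14 = 177 mm (≤ 178 mm).
T = 624 − 2·177 = 270 mm, which satisfies the 256 mm minimum.
Treads = 14 − 1 = 13; going = 13 × 270 = 3510 mm.
Enclosure = 3510 + 1023 + 1439 = 5972 mm.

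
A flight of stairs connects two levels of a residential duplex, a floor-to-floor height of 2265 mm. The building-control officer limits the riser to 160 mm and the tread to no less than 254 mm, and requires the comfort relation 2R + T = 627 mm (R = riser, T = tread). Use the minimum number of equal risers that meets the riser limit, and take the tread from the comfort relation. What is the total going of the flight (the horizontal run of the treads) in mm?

⌈2265/160⌉ = 15 risers.
Riser R = 2265 / 15 = 151 mm, within the 160 mm limit.
T = 627 − 2·151 = 325 mm, which satisfies the 254 mm minimum.
Going = (15 − 1) × 325 = 4550 mm.

4550 mm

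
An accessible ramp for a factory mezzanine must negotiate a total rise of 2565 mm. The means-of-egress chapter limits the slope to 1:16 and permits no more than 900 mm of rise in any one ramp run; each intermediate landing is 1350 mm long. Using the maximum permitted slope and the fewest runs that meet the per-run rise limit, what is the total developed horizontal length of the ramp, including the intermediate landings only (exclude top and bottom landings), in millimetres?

⌈2565/900⌉ = 3 ramp runs. That means 2 intermediate landings.
Horizontal run for 2565 mm of rise at 1:16 is 2565 × 16 = 41040 mm.
Intermediate landings: 2 × 1350 = 2700 mm.
Total developed length = 41040 + 2700 = 43740 mm.

43740 mm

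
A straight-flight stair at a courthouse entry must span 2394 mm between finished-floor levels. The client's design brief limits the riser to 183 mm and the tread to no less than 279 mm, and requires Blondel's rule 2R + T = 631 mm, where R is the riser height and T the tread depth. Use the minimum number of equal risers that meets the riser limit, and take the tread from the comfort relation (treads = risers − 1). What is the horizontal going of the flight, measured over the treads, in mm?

3757 mm

At most 183 each: 2394/183 = 13.08, giving 14 risers.
Riser R = 2394 / 14 = 171 mm, within the 183 mm limit.
Tread T = 631 − 2 × 171 = 289 mm (≥ 279 mm).
Going = (14 − 1) × 289 = 3757 mm.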